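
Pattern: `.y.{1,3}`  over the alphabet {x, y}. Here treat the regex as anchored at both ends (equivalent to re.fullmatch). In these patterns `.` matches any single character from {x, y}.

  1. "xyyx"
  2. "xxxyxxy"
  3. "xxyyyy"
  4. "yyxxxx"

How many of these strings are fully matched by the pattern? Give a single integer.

1

1 → match
2 → no match
3 → no match
4 → no match
Total matched: 1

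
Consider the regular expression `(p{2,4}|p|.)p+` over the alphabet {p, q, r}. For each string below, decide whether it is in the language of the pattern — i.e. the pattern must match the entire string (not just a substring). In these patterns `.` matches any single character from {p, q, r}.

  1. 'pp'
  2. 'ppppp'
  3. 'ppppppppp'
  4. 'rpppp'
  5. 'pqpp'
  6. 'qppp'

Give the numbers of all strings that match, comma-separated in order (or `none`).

1. 'pp' → match
2. 'ppppp' → match
3. 'ppppppppp' → match
4. 'rpppp' → match
5. 'pqpp' → no match
6. 'qppp' → match

1, 2, 3, 4, 6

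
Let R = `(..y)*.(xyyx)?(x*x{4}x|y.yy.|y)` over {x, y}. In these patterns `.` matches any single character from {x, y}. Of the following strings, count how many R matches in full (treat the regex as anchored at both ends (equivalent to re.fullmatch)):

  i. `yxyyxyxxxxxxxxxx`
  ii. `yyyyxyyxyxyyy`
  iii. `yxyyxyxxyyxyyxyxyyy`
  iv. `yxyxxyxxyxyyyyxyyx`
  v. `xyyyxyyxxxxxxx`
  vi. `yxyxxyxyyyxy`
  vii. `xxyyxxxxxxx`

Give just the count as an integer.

6

i → match
ii → match
iii → match
iv → match
v → match
vi → no match
vii → match
Total matched: 6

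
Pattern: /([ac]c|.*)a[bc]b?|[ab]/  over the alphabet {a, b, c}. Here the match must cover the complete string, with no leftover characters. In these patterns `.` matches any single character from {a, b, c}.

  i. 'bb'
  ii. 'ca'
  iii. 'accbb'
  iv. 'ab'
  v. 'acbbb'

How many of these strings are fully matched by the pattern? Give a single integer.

i → no match
ii → no match
iii → no match
iv → match
v → no match
Total matched: 1

1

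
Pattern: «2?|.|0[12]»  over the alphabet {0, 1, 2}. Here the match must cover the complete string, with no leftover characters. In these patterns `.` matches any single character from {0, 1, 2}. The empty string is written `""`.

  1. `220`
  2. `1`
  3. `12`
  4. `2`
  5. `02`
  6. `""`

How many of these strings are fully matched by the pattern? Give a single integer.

4

1 → no match
2 → match
3 → no match
4 → match
5 → match
6 → match
Total matched: 4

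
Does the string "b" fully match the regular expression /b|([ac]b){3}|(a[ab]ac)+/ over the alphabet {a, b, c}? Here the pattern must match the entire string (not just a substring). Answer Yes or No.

Yes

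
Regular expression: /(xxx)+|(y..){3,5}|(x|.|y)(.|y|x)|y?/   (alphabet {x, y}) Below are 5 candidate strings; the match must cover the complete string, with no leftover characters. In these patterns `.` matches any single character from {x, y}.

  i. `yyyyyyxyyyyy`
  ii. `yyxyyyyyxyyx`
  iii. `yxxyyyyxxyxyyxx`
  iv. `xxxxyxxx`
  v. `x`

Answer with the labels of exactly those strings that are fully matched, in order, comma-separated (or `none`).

ii, iii

i. `yyyyyyxyyyyy` → no match
ii. `yyxyyyyyxyyx` → match
iii → match
iv. `xxxxyxxx` → no match
v. `x` → no match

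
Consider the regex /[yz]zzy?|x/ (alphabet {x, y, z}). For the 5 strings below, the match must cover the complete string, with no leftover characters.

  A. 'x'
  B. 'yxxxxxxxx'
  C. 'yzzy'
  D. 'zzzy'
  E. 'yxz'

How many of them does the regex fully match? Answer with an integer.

3

A → match
B → no match
C → match
D → match
E → no match
Total matched: 3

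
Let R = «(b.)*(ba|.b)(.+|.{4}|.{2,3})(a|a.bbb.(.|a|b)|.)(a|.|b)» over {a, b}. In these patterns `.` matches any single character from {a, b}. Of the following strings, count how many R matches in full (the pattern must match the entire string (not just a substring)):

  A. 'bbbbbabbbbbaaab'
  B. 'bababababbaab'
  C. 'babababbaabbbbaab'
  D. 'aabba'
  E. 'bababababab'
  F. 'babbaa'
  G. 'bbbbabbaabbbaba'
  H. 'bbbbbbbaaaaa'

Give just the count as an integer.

A → match
B → match
C → match
D → no match
E → match
F → match
G → match
H → match
Total matched: 7

7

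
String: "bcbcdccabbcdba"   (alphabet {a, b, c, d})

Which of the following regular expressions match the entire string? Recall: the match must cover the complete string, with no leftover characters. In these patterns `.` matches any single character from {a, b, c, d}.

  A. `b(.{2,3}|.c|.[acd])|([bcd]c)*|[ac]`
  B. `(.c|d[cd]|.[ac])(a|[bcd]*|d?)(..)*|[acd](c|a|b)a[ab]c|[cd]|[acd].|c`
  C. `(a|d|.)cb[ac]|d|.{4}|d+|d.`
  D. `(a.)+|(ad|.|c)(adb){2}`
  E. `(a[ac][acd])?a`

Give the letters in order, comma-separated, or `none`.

A → no match
B → match
C → no match
D → no match
E → no match

B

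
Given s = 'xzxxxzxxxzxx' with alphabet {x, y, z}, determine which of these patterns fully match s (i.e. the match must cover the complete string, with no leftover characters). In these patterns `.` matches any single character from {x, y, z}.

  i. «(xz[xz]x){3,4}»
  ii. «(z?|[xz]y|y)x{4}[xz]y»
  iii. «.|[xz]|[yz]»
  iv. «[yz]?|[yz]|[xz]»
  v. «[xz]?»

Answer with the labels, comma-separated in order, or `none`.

i → match
ii → no match — must end with 'y'
iii → no match
iv → no match
v → no match

i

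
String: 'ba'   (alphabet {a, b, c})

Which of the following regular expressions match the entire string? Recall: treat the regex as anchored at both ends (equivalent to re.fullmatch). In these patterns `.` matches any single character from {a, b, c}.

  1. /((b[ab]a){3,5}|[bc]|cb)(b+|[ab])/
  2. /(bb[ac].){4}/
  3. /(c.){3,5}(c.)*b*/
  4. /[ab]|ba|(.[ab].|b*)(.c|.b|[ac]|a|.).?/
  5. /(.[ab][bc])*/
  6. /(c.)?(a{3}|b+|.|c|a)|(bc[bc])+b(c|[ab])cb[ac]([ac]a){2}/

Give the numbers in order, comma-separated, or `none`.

1 → match
2 → no match — must start with 'bb'
3 → no match — must start with 'c'
4 → match
5 → no match
6 → no match

1, 4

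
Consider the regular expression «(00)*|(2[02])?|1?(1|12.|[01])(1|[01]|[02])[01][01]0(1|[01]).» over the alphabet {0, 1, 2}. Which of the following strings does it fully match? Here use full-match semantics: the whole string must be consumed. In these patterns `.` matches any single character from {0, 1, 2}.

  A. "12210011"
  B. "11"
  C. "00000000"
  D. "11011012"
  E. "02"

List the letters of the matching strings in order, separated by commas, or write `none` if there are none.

A. "12210011" → no match
B. "11" → no match
C. "00000000" → match
D. "11011012" → match
E. "02" → no match

C, D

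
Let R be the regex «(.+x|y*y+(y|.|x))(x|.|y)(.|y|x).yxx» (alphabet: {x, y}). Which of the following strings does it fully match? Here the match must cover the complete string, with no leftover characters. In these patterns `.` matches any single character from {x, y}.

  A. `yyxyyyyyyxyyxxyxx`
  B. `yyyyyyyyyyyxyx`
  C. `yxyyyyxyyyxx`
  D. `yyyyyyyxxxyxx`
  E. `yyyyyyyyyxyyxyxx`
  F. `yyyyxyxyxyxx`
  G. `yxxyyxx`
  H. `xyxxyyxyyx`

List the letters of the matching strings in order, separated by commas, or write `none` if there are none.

A → no match
B → no match — must end with `yxx`
C → no match
D → match
E → match
F → no match
G → no match
H → no match — must end with `yxx`

D, E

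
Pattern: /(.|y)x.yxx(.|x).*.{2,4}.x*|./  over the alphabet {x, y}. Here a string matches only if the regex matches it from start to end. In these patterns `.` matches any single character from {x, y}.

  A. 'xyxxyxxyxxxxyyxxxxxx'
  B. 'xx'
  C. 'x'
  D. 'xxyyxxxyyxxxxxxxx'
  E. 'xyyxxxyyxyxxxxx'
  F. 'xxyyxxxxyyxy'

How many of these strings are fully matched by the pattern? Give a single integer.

3

A → no match
B → no match
C → match
D → match
E → no match
F → match
Total matched: 3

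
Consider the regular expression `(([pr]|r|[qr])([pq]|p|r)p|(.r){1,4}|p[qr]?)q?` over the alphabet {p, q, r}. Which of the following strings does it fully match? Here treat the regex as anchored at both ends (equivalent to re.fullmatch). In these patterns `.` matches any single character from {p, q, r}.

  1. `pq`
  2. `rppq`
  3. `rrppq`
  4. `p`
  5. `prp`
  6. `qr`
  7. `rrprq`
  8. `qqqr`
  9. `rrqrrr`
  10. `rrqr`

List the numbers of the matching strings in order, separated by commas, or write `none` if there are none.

1, 2, 4, 5, 6, 7, 9, 10

1 → match
2 → match
3 → no match
4 → match
5 → match
6 → match
7 → match
8 → no match
9 → match
10 → match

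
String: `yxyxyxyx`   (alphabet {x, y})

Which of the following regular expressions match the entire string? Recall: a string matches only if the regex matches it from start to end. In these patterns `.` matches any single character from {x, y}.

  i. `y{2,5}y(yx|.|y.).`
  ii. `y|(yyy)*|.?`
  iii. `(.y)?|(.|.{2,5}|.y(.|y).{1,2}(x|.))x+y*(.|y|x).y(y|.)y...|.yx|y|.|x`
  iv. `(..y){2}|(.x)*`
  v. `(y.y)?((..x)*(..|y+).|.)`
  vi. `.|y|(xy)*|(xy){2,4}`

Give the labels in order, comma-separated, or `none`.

i → no match
ii → no match
iii → no match
iv → match
v → match
vi → no match

iv, v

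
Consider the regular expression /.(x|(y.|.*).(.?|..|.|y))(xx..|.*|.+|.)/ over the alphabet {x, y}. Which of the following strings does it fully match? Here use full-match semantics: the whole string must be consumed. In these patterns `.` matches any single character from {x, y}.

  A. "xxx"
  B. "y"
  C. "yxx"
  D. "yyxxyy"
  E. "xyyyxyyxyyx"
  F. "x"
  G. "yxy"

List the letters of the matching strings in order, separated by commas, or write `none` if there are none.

A. "xxx" → match
B. "y" → no match
C. "yxx" → match
D. "yyxxyy" → match
E. "xyyyxyyxyyx" → match
F. "x" → no match
G. "yxy" → match

A, C, D, E, G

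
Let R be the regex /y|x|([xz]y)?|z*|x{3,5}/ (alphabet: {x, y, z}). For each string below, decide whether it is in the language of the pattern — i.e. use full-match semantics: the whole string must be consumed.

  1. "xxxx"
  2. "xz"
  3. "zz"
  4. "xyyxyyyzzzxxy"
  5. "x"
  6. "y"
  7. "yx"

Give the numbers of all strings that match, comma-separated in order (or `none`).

1, 3, 5, 6

1 → match
2 → no match
3 → match
4 → no match
5 → match
6 → match
7 → no match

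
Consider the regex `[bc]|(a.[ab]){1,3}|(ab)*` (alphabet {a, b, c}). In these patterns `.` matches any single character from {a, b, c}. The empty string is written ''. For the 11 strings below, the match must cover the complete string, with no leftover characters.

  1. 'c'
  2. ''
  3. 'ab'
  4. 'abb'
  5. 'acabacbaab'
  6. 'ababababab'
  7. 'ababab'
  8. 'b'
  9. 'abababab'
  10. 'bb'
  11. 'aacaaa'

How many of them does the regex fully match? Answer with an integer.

1 → match
2 → match
3 → match
4 → match
5 → no match
6 → match
7 → match
8 → match
9 → match
10 → no match
11 → no match
Total matched: 8

8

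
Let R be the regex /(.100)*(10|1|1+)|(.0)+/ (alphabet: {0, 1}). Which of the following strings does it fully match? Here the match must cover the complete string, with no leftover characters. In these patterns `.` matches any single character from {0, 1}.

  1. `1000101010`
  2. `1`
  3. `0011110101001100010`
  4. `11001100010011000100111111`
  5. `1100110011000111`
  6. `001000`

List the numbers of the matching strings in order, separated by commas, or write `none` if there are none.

1, 2, 4, 6

1 → match
2 → match
3 → no match
4 → match
5 → no match
6 → match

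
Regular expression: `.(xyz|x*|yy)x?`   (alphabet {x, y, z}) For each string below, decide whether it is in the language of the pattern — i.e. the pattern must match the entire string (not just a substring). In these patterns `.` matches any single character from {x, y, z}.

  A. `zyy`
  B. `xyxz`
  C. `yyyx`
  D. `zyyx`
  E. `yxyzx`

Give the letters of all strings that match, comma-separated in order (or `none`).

A, C, D, E

A → match
B → no match
C → match
D → match
E → match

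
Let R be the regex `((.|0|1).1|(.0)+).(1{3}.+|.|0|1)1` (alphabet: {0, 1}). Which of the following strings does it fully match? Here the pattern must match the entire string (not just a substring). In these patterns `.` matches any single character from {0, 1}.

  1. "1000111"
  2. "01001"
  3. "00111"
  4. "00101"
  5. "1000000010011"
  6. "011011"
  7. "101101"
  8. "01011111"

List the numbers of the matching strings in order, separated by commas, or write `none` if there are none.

1 → match
2 → no match
3 → match
4 → match
5 → match
6 → match
7 → match
8 → no match

1, 3, 4, 5, 6, 7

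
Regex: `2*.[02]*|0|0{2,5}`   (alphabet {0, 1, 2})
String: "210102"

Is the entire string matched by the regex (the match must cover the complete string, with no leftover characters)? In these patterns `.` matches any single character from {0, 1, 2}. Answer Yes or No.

No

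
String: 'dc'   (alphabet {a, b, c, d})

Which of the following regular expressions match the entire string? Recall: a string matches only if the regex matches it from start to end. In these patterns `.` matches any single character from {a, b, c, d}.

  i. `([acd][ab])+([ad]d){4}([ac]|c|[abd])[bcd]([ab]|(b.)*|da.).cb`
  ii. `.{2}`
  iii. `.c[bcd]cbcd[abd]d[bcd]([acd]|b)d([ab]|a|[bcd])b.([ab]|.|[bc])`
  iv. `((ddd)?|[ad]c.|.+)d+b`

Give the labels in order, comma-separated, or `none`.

ii

i → no match — must end with 'cb'
ii → match
iii → no match
iv → no match — must end with 'db'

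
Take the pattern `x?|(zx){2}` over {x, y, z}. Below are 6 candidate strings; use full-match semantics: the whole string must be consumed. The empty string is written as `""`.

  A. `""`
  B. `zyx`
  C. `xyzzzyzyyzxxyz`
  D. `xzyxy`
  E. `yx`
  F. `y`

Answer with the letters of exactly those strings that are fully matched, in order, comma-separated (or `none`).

A

A → match
B → no match
C → no match
D → no match
E → no match
F → no match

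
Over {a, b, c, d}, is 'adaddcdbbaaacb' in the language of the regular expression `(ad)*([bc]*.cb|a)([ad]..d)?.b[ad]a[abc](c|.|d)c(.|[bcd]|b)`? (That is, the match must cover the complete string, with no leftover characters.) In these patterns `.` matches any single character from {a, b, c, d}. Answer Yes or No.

No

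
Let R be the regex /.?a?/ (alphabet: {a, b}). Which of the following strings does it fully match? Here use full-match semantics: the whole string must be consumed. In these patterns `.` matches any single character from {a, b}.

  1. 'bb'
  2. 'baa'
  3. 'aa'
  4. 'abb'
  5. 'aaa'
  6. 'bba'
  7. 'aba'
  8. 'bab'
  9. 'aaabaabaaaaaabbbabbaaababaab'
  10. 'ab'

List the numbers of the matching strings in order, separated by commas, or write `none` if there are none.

3

1 → no match
2 → no match
3 → match
4 → no match
5 → no match
6 → no match
7 → no match
8 → no match
9 → no match
10 → no match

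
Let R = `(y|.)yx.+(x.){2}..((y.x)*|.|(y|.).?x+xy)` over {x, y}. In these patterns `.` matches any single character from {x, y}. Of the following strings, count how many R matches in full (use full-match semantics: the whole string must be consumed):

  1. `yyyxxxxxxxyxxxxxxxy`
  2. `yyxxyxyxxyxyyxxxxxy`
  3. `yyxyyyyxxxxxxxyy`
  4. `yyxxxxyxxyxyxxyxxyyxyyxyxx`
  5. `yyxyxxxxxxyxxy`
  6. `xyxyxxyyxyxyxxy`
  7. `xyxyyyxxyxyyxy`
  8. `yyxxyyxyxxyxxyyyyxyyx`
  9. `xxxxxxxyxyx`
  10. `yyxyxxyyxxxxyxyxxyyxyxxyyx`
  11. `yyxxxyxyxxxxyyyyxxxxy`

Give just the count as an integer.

9

1 → no match
2 → match
3 → match
4 → match
5 → match
6 → match
7 → match
8 → match
9 → no match
10 → match
11 → match
Total matched: 9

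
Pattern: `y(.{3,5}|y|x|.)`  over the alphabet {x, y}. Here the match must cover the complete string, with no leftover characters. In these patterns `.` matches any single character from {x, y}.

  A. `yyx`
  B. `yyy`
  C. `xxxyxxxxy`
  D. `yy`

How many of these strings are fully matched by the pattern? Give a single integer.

A → no match
B → no match
C → no match — must start with `y`
D → match
Total matched: 1

1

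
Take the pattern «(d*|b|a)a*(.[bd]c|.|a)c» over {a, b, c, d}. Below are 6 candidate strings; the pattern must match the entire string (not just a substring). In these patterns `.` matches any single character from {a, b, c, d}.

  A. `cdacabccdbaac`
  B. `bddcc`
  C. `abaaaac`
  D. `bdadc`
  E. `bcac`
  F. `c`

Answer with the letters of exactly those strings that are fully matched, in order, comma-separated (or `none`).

B

A → no match
B. `bddcc` → match
C. `abaaaac` → no match
D. `bdadc` → no match
E. `bcac` → no match
F. `c` → no match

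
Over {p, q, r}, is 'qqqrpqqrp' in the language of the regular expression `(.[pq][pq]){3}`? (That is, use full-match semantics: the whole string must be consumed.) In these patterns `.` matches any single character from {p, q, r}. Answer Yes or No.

No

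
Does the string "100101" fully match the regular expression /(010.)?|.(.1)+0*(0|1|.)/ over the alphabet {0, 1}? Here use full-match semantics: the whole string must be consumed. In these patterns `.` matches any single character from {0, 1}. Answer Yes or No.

No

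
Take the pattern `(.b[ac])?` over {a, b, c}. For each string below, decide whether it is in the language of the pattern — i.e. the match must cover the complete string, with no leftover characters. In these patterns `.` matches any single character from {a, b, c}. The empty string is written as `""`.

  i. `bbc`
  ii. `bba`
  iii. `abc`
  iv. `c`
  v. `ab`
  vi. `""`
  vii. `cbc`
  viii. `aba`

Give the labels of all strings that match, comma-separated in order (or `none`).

i → match
ii → match
iii → match
iv → no match
v → no match
vi → match
vii → match
viii → match

i, ii, iii, vi, vii, viii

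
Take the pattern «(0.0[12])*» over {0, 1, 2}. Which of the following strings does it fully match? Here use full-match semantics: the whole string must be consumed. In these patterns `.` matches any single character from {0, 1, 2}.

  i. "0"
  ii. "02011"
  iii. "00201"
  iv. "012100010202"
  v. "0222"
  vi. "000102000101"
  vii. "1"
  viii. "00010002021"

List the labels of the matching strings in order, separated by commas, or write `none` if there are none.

none

i. "0" → no match
ii. "02011" → no match
iii. "00201" → no match
iv. "012100010202" → no match
v. "0222" → no match
vi. "000102000101" → no match
vii. "1" → no match
viii. "00010002021" → no match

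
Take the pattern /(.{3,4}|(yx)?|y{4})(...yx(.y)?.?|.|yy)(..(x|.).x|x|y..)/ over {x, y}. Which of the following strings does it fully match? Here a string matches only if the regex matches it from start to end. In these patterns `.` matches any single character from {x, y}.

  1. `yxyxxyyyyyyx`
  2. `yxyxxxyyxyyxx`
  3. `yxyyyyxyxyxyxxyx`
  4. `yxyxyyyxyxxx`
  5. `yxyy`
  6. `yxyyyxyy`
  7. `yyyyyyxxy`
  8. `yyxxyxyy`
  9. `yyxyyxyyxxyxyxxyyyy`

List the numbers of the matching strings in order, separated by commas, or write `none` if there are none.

1 → no match
2 → match
3 → no match
4 → no match
5 → no match
6 → no match
7 → no match
8 → no match
9 → no match

2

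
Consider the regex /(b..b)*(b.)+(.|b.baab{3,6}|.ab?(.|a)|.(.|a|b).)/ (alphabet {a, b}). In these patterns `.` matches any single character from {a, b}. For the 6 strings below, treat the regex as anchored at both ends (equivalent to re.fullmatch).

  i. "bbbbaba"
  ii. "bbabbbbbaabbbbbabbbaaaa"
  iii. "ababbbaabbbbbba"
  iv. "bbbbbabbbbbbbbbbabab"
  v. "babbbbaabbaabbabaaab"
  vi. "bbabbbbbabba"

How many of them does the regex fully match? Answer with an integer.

i → match
ii → no match
iii → no match
iv → no match
v → no match
vi → no match
Total matched: 1

1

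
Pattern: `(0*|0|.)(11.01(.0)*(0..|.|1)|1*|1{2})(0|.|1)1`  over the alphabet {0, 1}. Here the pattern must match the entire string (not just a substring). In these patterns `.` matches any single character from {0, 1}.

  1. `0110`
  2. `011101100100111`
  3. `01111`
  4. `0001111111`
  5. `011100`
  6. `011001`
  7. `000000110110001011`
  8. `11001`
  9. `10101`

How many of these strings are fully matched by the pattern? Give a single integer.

1 → no match — must end with `1`
2 → no match
3 → match
4 → match
5 → no match — must end with `1`
6 → no match
7 → no match
8 → no match
9 → no match
Total matched: 2

2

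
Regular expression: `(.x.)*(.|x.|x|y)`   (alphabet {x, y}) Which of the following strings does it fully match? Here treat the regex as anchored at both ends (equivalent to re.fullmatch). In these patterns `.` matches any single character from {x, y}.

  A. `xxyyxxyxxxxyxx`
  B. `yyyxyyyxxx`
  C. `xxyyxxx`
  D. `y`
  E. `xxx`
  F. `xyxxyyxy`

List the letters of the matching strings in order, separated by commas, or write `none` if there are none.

A, C, D

A → match
B. `yyyxyyyxxx` → no match
C. `xxyyxxx` → match
D. `y` → match
E. `xxx` → no match
F. `xyxxyyxy` → no match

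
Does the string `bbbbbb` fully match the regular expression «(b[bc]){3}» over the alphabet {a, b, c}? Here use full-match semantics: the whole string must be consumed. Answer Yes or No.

Yes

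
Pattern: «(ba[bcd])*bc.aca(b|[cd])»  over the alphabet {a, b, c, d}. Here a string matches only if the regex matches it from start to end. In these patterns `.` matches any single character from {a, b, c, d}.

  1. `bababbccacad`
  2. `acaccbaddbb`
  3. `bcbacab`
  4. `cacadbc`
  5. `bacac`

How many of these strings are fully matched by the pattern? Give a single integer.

1 → no match
2 → no match
3 → match
4 → no match
5 → no match
Total matched: 1

1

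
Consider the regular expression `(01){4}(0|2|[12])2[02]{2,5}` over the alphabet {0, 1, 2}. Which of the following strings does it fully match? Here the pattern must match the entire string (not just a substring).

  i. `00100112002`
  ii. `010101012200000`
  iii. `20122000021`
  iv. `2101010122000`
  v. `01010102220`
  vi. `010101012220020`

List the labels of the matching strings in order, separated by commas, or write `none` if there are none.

i → no match — must start with `01`
ii → match
iii → no match — must start with `01`
iv → no match — must start with `01`
v → no match
vi → match

ii, vi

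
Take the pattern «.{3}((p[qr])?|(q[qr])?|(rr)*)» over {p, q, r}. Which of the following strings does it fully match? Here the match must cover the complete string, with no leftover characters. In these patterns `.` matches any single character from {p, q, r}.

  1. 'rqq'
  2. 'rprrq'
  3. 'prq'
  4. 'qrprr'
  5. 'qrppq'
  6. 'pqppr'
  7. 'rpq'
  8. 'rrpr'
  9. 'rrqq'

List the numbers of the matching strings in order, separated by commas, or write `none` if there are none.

1, 3, 4, 5, 6, 7

1 → match
2 → no match
3 → match
4 → match
5 → match
6 → match
7 → match
8 → no match
9 → no match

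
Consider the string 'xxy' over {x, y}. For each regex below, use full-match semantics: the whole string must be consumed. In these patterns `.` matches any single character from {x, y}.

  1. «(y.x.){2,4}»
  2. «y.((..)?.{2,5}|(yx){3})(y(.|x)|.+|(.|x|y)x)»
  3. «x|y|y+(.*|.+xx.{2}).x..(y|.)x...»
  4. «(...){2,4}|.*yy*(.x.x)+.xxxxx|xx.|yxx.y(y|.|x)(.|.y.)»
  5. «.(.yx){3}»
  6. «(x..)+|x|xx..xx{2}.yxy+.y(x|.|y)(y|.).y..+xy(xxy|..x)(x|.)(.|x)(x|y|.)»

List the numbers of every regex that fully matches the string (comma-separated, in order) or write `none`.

1 → no match — must start with 'y'
2 → no match — must start with 'y'
3 → no match
4 → match
5 → no match — must end with 'yx'
6 → match

4, 6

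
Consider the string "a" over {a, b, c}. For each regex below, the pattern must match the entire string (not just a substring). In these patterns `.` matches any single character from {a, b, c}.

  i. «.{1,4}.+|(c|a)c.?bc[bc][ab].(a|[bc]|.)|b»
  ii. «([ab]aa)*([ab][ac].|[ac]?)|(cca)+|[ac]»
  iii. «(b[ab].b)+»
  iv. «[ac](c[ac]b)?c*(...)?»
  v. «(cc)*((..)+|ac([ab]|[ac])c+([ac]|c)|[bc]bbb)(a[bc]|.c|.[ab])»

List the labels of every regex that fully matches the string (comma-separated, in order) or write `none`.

ii, iv

i → no match
ii → match
iii → no match — must start with "b"
iv → match
v → no match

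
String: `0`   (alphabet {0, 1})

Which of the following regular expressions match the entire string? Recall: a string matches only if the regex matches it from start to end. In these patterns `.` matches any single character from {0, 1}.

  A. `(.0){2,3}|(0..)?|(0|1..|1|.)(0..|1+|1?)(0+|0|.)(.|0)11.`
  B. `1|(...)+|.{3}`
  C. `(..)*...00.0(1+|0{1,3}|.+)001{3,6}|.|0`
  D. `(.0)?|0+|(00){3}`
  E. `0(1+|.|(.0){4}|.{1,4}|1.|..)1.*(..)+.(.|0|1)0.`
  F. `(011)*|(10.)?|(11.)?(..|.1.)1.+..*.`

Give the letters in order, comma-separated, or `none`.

A → no match
B → no match
C → match
D → match
E → no match
F → no match

C, D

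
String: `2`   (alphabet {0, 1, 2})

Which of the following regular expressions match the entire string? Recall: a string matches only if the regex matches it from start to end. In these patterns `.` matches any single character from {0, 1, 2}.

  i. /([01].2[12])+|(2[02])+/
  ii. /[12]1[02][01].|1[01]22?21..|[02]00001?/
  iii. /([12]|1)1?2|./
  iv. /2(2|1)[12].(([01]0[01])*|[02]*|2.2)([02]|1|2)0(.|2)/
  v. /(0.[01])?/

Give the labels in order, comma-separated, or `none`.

i → no match
ii → no match
iii → match
iv → no match
v → no match

iii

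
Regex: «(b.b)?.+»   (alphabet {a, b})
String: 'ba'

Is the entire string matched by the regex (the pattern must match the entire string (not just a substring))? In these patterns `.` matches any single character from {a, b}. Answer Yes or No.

Yes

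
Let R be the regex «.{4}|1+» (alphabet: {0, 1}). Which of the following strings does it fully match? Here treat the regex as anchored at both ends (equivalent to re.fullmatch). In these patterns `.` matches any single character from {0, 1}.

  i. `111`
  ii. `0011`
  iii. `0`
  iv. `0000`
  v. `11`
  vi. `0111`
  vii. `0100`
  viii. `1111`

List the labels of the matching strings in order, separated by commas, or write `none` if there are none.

i, ii, iv, v, vi, vii, viii

i. `111` → match
ii. `0011` → match
iii. `0` → no match
iv. `0000` → match
v. `11` → match
vi. `0111` → match
vii. `0100` → match
viii. `1111` → match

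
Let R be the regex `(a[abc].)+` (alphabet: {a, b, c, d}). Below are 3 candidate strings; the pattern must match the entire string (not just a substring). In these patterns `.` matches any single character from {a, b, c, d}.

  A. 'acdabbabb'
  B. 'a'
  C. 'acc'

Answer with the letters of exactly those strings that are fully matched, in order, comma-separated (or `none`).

A → match
B → no match
C → match

A, C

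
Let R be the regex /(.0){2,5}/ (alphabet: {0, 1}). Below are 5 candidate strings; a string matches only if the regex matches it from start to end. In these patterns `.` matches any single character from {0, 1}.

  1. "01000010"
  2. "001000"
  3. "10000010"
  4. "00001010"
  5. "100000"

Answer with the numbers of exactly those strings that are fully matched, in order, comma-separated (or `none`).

2, 3, 4, 5

1 → no match
2 → match
3 → match
4 → match
5 → match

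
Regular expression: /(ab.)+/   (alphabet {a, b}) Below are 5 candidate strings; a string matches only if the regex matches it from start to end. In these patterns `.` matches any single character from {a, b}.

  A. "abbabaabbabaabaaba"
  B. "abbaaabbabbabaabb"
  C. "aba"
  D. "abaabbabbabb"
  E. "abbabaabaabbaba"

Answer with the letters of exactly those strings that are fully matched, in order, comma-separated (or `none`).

A, C, D, E

A → match
B → no match
C → match
D → match
E → match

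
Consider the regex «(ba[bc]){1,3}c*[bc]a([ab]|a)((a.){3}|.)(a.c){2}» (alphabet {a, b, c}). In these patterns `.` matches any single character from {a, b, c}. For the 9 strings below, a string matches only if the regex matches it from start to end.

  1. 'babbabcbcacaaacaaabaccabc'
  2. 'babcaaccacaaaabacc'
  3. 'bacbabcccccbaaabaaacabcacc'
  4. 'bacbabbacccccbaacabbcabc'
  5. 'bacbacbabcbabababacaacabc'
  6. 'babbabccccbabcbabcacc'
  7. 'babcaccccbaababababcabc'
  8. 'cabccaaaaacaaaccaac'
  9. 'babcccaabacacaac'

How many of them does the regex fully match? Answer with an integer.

2

1 → no match
2 → no match
3 → match
4 → no match
5 → match
6 → no match
7 → no match
8 → no match — must start with 'ba'
9 → no match
Total matched: 2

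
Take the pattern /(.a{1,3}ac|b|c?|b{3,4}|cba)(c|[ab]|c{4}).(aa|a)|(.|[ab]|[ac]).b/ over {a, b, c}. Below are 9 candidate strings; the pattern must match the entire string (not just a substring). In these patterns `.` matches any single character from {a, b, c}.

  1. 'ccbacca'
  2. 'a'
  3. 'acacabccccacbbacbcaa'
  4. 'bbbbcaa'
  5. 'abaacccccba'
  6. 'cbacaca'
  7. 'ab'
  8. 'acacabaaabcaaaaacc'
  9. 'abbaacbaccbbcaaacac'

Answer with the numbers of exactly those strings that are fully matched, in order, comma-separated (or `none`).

1. 'ccbacca' → no match
2. 'a' → no match
3 → no match
4. 'bbbbcaa' → match
5. 'abaacccccba' → no match
6. 'cbacaca' → no match
7. 'ab' → no match
8 → no match
9 → no match

4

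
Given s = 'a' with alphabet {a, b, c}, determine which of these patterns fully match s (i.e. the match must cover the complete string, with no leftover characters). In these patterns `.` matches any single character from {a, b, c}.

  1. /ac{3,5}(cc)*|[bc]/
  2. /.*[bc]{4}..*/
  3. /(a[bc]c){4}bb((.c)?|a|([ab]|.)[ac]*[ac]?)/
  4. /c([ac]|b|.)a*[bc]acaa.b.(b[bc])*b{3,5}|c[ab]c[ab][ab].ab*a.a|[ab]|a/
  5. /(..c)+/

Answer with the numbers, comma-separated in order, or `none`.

4

1 → no match
2 → no match
3 → no match
4 → match
5 → no match — must end with 'c'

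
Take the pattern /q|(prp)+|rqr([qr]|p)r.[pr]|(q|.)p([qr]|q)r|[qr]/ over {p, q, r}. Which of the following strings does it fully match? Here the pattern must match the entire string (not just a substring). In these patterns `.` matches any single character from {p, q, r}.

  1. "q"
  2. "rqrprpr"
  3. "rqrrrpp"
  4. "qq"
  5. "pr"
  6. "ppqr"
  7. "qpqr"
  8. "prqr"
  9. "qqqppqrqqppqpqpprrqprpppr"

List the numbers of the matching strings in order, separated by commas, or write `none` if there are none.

1. "q" → match
2. "rqrprpr" → match
3. "rqrrrpp" → match
4. "qq" → no match
5. "pr" → no match
6. "ppqr" → match
7. "qpqr" → match
8. "prqr" → no match
9 → no match

1, 2, 3, 6, 7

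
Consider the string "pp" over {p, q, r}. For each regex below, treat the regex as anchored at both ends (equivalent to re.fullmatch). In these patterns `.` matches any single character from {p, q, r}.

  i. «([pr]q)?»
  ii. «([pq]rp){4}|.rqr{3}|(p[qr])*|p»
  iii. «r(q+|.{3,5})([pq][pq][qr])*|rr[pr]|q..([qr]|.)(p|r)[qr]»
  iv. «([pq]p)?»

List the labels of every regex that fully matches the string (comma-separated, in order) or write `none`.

iv

i → no match
ii → no match
iii → no match
iv → match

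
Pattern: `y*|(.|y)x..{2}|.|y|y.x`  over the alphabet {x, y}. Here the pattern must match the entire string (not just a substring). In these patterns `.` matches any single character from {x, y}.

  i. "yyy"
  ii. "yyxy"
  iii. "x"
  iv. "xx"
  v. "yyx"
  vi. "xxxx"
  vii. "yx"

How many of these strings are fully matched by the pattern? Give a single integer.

i → match
ii → no match
iii → match
iv → no match
v → match
vi → no match
vii → no match
Total matched: 3

3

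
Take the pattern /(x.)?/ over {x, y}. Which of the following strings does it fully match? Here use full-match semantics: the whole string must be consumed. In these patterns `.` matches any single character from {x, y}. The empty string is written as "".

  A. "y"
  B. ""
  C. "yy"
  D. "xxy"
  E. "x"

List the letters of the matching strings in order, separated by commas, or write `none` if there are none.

B

A → no match
B → match
C → no match
D → no match
E → no match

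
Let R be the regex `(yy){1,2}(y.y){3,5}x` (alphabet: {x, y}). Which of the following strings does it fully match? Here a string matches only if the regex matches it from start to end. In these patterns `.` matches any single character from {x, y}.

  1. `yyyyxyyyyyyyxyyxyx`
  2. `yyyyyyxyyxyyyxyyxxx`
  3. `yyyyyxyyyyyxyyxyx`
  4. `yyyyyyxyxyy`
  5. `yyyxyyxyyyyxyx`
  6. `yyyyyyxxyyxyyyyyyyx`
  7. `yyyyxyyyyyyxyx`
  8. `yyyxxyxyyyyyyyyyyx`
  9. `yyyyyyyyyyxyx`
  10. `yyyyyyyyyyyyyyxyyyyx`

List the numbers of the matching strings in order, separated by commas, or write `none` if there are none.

1 → no match
2 → no match — must end with `yx`
3 → match
4 → no match — must end with `yx`
5 → no match
6 → no match
7 → no match
8 → no match
9 → no match
10 → match

3, 10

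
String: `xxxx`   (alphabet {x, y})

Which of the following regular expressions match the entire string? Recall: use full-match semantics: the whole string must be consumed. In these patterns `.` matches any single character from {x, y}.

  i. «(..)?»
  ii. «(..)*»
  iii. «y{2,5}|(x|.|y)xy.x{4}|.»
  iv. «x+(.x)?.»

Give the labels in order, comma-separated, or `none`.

ii, iv

i → no match
ii → match
iii → no match
iv → match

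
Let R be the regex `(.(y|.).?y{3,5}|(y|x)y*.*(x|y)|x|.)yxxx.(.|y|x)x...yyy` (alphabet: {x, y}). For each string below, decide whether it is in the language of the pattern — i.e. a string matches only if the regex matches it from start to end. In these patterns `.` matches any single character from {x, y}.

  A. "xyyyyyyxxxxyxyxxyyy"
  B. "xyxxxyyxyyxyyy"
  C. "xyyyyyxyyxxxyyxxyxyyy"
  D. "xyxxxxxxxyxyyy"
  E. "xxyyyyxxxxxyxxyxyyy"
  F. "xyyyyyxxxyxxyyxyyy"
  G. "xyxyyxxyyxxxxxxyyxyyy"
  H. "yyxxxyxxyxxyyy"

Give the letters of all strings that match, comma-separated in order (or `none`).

A, B, C, D, F, G, H

A → match
B → match
C → match
D → match
E → no match
F → match
G → match
H → match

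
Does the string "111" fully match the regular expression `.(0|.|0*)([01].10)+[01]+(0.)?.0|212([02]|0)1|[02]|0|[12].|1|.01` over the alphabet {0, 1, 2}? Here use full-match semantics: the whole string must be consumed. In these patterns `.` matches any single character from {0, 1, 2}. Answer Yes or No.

No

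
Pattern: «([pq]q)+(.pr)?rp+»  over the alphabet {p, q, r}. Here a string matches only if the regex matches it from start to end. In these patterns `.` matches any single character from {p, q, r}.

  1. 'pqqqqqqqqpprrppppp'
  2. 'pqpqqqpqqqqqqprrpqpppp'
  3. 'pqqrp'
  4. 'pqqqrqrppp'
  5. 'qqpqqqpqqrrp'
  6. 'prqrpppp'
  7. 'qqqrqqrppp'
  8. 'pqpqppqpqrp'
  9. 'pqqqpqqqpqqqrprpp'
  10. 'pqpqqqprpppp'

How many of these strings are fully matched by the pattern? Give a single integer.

0

1 → no match
2 → no match
3 → no match
4 → no match
5 → no match
6 → no match
7 → no match
8 → no match
9 → no match
10 → no match
Total matched: 0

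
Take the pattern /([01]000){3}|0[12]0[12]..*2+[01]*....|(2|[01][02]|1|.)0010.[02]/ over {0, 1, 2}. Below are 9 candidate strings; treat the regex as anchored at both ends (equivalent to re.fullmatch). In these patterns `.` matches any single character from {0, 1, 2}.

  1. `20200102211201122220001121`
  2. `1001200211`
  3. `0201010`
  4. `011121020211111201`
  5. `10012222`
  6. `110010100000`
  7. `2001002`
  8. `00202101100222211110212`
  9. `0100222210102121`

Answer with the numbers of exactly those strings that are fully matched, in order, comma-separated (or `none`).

1 → no match
2 → no match
3 → no match
4 → no match
5 → no match
6 → no match
7 → match
8 → no match
9 → no match

7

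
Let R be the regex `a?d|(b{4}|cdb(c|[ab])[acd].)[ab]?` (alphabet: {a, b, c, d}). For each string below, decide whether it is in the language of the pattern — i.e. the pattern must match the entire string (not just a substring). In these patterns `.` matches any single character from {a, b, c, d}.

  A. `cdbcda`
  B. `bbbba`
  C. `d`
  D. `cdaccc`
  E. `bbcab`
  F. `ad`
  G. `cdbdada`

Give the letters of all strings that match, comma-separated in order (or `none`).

A → match
B → match
C → match
D → no match
E → no match
F → match
G → no match

A, B, C, F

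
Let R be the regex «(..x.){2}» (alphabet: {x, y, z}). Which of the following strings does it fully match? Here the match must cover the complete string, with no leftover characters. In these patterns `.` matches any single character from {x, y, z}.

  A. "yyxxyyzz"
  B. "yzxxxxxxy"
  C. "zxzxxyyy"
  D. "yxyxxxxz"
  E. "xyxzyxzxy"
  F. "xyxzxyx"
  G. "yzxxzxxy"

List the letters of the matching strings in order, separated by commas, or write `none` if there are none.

A → no match
B → no match
C → no match
D → no match
E → no match
F → no match
G → match

G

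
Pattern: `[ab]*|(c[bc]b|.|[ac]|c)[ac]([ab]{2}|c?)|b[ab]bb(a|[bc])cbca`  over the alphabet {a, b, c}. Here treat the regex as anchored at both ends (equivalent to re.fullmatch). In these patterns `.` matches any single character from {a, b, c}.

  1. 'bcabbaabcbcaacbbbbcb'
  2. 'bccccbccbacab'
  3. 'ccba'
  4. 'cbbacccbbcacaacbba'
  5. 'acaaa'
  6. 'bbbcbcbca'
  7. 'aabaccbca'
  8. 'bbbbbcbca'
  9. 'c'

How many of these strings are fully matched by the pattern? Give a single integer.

2

1 → no match
2 → no match
3 → match
4 → no match
5 → no match
6 → no match
7 → no match
8 → match
9 → no match
Total matched: 2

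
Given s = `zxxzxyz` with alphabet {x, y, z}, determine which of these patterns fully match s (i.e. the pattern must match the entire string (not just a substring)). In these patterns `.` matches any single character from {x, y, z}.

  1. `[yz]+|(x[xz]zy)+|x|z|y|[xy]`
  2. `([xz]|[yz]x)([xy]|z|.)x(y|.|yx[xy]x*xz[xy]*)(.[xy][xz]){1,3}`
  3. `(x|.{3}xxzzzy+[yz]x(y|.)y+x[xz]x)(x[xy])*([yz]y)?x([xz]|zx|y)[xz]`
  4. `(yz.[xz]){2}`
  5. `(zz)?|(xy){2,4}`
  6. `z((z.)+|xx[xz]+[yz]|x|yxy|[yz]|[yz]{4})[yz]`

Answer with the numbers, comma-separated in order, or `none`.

2, 6

1 → no match
2 → match
3 → no match
4 → no match — must start with `yz`
5 → no match
6 → match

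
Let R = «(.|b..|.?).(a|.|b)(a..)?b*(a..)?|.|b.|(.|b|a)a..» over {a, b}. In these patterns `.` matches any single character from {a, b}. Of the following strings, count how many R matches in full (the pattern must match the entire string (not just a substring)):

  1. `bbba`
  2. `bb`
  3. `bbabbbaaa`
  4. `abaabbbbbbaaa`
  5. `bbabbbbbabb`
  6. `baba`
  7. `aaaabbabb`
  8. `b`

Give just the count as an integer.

7

1 → no match
2 → match
3 → match
4 → match
5 → match
6 → match
7 → match
8 → match
Total matched: 7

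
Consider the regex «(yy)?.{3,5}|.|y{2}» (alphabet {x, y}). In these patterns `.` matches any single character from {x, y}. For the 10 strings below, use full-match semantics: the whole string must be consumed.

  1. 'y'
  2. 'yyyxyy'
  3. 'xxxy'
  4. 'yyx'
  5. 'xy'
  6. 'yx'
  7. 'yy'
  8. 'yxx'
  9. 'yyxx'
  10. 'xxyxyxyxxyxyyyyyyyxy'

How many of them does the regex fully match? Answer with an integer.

7

1 → match
2 → match
3 → match
4 → match
5 → no match
6 → no match
7 → match
8 → match
9 → match
10 → no match
Total matched: 7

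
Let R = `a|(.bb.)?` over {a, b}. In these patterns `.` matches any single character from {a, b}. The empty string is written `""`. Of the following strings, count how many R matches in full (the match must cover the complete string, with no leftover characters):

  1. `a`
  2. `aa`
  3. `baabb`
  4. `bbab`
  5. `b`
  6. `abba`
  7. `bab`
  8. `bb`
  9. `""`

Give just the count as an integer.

3

1 → match
2 → no match
3 → no match
4 → no match
5 → no match
6 → match
7 → no match
8 → no match
9 → match
Total matched: 3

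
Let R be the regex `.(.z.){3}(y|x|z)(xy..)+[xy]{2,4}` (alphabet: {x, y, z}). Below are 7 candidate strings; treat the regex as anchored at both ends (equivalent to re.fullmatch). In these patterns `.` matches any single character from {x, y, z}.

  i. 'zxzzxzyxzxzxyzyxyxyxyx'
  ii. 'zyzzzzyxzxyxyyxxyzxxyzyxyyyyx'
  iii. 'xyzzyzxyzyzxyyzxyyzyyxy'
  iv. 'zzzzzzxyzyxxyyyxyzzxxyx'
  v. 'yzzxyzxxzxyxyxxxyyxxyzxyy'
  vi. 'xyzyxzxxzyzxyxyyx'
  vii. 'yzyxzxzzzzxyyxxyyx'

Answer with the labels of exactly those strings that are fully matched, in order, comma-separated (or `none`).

i, ii, iii, iv, v, vi

i → match
ii → match
iii → match
iv → match
v → match
vi → match
vii → no match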